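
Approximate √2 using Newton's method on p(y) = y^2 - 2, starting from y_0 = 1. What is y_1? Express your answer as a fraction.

3/2

p'(y) = 2y.
p(1) = -1, p'(1) = 2, so y_1 = 1 - (-1)/2 = 3/2.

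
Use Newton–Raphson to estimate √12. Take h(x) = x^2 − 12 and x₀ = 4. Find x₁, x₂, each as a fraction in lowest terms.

h'(x) = 2x.
h(4) = 4, h'(4) = 8, so x₁ = 4 − 4/8 = 7/2.
h(7/2) = 1/4, h'(7/2) = 7, so x₂ = (7/2) − (1/4)/7 = 97/28.

x₁ = 7/2, x₂ = 97/28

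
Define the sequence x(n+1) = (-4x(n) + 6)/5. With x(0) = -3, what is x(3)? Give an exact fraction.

318/125

x(1) = (-4·(-3) + 6)/5 = 18/5.
x(2) = (-4·(18/5) + 6)/5 = -42/25.
x(3) = (-4·(-42/25) + 6)/5 = 318/125.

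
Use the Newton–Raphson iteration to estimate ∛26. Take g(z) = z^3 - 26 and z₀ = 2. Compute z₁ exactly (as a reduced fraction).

g'(z) = 3z^2.
g(2) = -18, g'(2) = 12, so z₁ = 2 - (-18)/12 = 7/2.

7/2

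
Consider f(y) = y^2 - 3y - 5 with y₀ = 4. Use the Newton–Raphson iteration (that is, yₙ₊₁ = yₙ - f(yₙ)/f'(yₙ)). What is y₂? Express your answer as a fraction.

566/135

f'(y) = 2y - 3.
f(4) = -1, f'(4) = 5, so y₁ = 4 - (-1)/5 = 21/5.
f(21/5) = 1/25, f'(21/5) = 27/5, so y₂ = (21/5) - (1/25)/(27/5) = 566/135.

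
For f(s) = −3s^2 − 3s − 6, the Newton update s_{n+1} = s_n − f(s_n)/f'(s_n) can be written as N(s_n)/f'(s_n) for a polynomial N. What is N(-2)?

f'(s) = −6s − 3.
N(s) = s·f'(s) − f(s) = s·(−6s − 3) − (−3s^2 − 3s − 6) = −3s^2 + 6.
N(-2) = −6.

−6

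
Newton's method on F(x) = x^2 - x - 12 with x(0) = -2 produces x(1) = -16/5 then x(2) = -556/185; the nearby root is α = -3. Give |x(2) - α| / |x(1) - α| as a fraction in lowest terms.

1/37

x(1) - α = -16/5 - (-3) = -16/5 + 3 = -1/5, so |x(1) - α| = 1/5.
x(2) - α = -556/185 - (-3) = -556/185 + 3 = -1/185, so |x(2) - α| = 1/185.
Ratio = (1/185) / (1/5) = 1/37.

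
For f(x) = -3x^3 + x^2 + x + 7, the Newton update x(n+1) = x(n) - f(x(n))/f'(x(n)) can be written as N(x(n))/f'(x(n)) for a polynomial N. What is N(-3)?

f'(x) = -9x^2 + 2x + 1.
N(x) = x·f'(x) - f(x) = x·(-9x^2 + 2x + 1) - (-3x^3 + x^2 + x + 7) = -6x^3 + x^2 - 7.
N(-3) = 164.

164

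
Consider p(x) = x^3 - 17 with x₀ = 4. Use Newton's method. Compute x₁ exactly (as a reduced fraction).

p'(x) = 3x^2.
p(4) = 47, p'(4) = 48, so x₁ = 4 - 47/48 = 145/48.

145/48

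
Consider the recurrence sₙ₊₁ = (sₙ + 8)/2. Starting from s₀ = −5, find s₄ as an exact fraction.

115/16

s₁ = ((−5) + 8)/2 = 3/2.
s₂ = ((3/2) + 8)/2 = 19/4.
s₃ = ((19/4) + 8)/2 = 51/8.
s₄ = ((51/8) + 8)/2 = 115/16.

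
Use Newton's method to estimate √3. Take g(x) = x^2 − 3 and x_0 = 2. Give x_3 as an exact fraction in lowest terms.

18817/10864

g'(x) = 2x.
g(2) = 1, g'(2) = 4, so x_1 = 2 − 1/4 = 7/4.
g(7/4) = 1/16, g'(7/4) = 7/2, so x_2 = (7/4) − (1/16)/(7/2) = 97/56.
g(97/56) = 1/3136, g'(97/56) = 97/28, so x_3 = (97/56) − (1/3136)/(97/28) = 18817/10864.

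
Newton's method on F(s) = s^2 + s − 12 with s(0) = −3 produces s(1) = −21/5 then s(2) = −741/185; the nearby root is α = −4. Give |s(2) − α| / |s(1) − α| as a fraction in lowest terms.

s(1) − α = −21/5 − (−4) = −21/5 + 4 = −1/5, so |s(1) − α| = 1/5.
s(2) − α = −741/185 − (−4) = −741/185 + 4 = −1/185, so |s(2) − α| = 1/185.
Ratio = (1/185) / (1/5) = 1/37.

1/37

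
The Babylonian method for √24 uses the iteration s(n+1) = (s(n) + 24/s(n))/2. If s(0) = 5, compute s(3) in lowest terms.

46099201/9409960

s(1) = (5 + 24/5)/2 = 49/10.
s(2) = (49/10 + 24/(49/10))/2 = 4801/980.
s(3) = (4801/980 + 24/(4801/980))/2 = 46099201/9409960.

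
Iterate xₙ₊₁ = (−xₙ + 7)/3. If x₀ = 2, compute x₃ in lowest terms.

47/27

x₁ = (−2 + 7)/3 = 5/3.
x₂ = (−(5/3) + 7)/3 = 16/9.
x₃ = (−(16/9) + 7)/3 = 47/27.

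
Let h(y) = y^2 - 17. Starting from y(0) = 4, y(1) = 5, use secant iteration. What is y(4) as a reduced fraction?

6263/1519

h(4) = -1, h(5) = 8. y(2) = 5 - 8·(5 - 4)/(8 - (-1)) = 37/9.
h(5) = 8, h(37/9) = -8/81. y(3) = (37/9) - (-8/81)·((37/9) - 5)/((-8/81) - 8) = 169/41.
h(37/9) = -8/81, h(169/41) = -16/1681. y(4) = (169/41) - (-16/1681)·((169/41) - (37/9))/((-16/1681) - (-8/81)) = 6263/1519.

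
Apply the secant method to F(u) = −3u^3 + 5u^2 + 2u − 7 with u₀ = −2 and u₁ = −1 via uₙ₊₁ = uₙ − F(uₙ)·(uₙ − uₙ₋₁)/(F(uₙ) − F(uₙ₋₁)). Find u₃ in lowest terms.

−21287/20131

F(−2) = 33, F(−1) = −1. u₂ = (−1) − (−1)·((−1) − (−2))/((−1) − 33) = −35/34.
F(−1) = −1, F(−35/34) = −19173/39304. u₃ = (−35/34) − (−19173/39304)·((−35/34) − (−1))/((−19173/39304) − (−1)) = −21287/20131.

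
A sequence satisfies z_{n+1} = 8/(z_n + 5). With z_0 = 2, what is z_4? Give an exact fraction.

2168/1699

z_1 = 8/(2 + 5) = 8/7.
z_2 = 8/(8/7 + 5) = 56/43.
z_3 = 8/(56/43 + 5) = 344/271.
z_4 = 8/(344/271 + 5) = 2168/1699.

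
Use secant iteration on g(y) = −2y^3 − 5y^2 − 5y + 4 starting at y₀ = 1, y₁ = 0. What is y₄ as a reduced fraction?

g(1) = −8, g(0) = 4. y₂ = 0 − 4·(0 − 1)/(4 − (−8)) = 1/3.
g(0) = 4, g(1/3) = 46/27. y₃ = (1/3) − (46/27)·((1/3) − 0)/((46/27) − 4) = 18/31.
g(1/3) = 46/27, g(18/31) = −29210/29791. y₄ = (18/31) − (−29210/29791)·((18/31) − (1/3))/((−29210/29791) − (46/27)) = 23013/46936.

23013/46936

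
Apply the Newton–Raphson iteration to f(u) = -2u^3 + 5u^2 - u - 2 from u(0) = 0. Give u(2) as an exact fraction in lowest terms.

-6/5

f'(u) = -6u^2 + 10u - 1.
f(0) = -2, f'(0) = -1, so u(1) = 0 - (-2)/(-1) = -2.
f(-2) = 36, f'(-2) = -45, so u(2) = (-2) - 36/(-45) = -6/5.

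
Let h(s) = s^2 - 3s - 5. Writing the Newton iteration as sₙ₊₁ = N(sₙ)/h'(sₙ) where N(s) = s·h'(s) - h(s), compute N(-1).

6

h'(s) = 2s - 3.
N(s) = s·h'(s) - h(s) = s·(2s - 3) - (s^2 - 3s - 5) = s^2 + 5.
N(-1) = 6.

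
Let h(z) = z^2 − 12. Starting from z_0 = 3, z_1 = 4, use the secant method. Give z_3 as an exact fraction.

h(3) = −3, h(4) = 4. z_2 = 4 − 4·(4 − 3)/(4 − (−3)) = 24/7.
h(4) = 4, h(24/7) = −12/49. z_3 = (24/7) − (−12/49)·((24/7) − 4)/((−12/49) − 4) = 45/13.

45/13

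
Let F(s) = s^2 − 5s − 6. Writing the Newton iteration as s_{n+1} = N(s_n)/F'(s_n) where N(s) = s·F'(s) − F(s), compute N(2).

F'(s) = 2s − 5.
N(s) = s·F'(s) − F(s) = s·(2s − 5) − (s^2 − 5s − 6) = s^2 + 6.
N(2) = 10.

10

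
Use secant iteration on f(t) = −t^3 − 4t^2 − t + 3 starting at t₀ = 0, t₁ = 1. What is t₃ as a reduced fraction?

23/35

f(0) = 3, f(1) = −3. t₂ = 1 − (−3)·(1 − 0)/((−3) − 3) = 1/2.
f(1) = −3, f(1/2) = 11/8. t₃ = (1/2) − (11/8)·((1/2) − 1)/((11/8) − (−3)) = 23/35.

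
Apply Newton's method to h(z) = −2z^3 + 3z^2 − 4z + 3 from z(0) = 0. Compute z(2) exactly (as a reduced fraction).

24/23

h'(z) = −6z^2 + 6z − 4.
h(0) = 3, h'(0) = −4, so z(1) = 0 − 3/(−4) = 3/4.
h(3/4) = 27/32, h'(3/4) = −23/8, so z(2) = (3/4) − (27/32)/(−23/8) = 24/23.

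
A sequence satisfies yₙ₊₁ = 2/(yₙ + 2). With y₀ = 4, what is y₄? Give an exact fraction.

20/27

y₁ = 2/(4 + 2) = 1/3.
y₂ = 2/(1/3 + 2) = 6/7.
y₃ = 2/(6/7 + 2) = 7/10.
y₄ = 2/(7/10 + 2) = 20/27.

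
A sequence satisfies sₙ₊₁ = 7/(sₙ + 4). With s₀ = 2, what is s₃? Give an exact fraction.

217/166

s₁ = 7/(2 + 4) = 7/6.
s₂ = 7/(7/6 + 4) = 42/31.
s₃ = 7/(42/31 + 4) = 217/166.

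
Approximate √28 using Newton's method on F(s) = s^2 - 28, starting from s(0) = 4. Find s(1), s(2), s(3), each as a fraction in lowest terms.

s(1) = 11/2, s(2) = 233/44, s(3) = 108497/20504

F'(s) = 2s.
F(4) = -12, F'(4) = 8, so s(1) = 4 - (-12)/8 = 11/2.
F(11/2) = 9/4, F'(11/2) = 11, so s(2) = (11/2) - (9/4)/11 = 233/44.
F(233/44) = 81/1936, F'(233/44) = 233/22, so s(3) = (233/44) - (81/1936)/(233/22) = 108497/20504.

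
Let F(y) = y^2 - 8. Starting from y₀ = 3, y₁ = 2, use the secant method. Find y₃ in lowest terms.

F(3) = 1, F(2) = -4. y₂ = 2 - (-4)·(2 - 3)/((-4) - 1) = 14/5.
F(2) = -4, F(14/5) = -4/25. y₃ = (14/5) - (-4/25)·((14/5) - 2)/((-4/25) - (-4)) = 17/6.

17/6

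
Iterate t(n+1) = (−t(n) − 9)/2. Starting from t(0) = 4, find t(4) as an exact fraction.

−41/16

t(1) = (−4 − 9)/2 = −13/2.
t(2) = (−(−13/2) − 9)/2 = −5/4.
t(3) = (−(−5/4) − 9)/2 = −31/8.
t(4) = (−(−31/8) − 9)/2 = −41/16.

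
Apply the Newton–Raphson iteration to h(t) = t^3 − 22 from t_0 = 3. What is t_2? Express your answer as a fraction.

h'(t) = 3t^2.
h(3) = 5, h'(3) = 27, so t_1 = 3 − 5/27 = 76/27.
h(76/27) = 5950/19683, h'(76/27) = 5776/243, so t_2 = (76/27) − (5950/19683)/(5776/243) = 655489/233928.

655489/233928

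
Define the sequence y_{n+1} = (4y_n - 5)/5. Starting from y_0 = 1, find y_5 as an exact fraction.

y_1 = (4·1 - 5)/5 = -1/5.
y_2 = (4·(-1/5) - 5)/5 = -29/25.
y_3 = (4·(-29/25) - 5)/5 = -241/125.
y_4 = (4·(-241/125) - 5)/5 = -1589/625.
y_5 = (4·(-1589/625) - 5)/5 = -9481/3125.

-9481/3125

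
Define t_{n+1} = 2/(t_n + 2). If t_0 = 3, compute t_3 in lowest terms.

t_1 = 2/(3 + 2) = 2/5.
t_2 = 2/(2/5 + 2) = 5/6.
t_3 = 2/(5/6 + 2) = 12/17.

12/17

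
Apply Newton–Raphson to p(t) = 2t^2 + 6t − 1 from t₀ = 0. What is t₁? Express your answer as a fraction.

1/6

p'(t) = 4t + 6.
p(0) = −1, p'(0) = 6, so t₁ = 0 − (−1)/6 = 1/6.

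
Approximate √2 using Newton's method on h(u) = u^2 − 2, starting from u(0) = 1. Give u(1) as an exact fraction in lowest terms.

3/2

h'(u) = 2u.
h(1) = −1, h'(1) = 2, so u(1) = 1 − (−1)/2 = 3/2.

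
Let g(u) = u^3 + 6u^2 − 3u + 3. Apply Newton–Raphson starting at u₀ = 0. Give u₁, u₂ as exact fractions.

u₁ = 1, u₂ = 5/12

g'(u) = 3u^2 + 12u − 3.
g(0) = 3, g'(0) = −3, so u₁ = 0 − 3/(−3) = 1.
g(1) = 7, g'(1) = 12, so u₂ = 1 − 7/12 = 5/12.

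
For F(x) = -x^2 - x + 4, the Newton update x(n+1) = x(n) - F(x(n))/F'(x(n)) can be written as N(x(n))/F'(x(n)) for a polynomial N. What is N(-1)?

-5

F'(x) = -2x - 1.
N(x) = x·F'(x) - F(x) = x·(-2x - 1) - (-x^2 - x + 4) = -x^2 - 4.
N(-1) = -5.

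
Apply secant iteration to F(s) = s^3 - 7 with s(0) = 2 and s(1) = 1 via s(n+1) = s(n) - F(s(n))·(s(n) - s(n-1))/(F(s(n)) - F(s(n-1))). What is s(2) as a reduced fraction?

13/7

F(2) = 1, F(1) = -6. s(2) = 1 - (-6)·(1 - 2)/((-6) - 1) = 13/7.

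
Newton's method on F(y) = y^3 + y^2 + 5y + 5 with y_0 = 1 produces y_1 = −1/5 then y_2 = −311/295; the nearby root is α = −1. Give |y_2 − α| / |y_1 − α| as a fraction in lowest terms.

4/59

y_1 − α = −1/5 − (−1) = −1/5 + 1 = 4/5, so |y_1 − α| = 4/5.
y_2 − α = −311/295 − (−1) = −311/295 + 1 = −16/295, so |y_2 − α| = 16/295.
Ratio = (16/295) / (4/5) = 4/59.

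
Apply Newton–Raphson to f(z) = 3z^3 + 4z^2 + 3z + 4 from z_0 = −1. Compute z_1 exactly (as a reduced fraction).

−3/2

f'(z) = 9z^2 + 8z + 3.
f(−1) = 2, f'(−1) = 4, so z_1 = (−1) − 2/4 = −3/2.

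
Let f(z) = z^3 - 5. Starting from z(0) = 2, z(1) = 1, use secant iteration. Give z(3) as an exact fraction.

443/247

f(2) = 3, f(1) = -4. z(2) = 1 - (-4)·(1 - 2)/((-4) - 3) = 11/7.
f(1) = -4, f(11/7) = -384/343. z(3) = (11/7) - (-384/343)·((11/7) - 1)/((-384/343) - (-4)) = 443/247.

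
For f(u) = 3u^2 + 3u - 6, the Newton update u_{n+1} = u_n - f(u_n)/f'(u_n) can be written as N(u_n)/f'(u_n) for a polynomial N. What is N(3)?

f'(u) = 6u + 3.
N(u) = u·f'(u) - f(u) = u·(6u + 3) - (3u^2 + 3u - 6) = 3u^2 + 6.
N(3) = 33.

33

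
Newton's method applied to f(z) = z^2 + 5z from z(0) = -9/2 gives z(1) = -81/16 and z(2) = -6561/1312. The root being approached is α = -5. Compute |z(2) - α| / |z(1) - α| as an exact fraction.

z(1) - α = -81/16 - (-5) = -81/16 + 5 = -1/16, so |z(1) - α| = 1/16.
z(2) - α = -6561/1312 - (-5) = -6561/1312 + 5 = -1/1312, so |z(2) - α| = 1/1312.
Ratio = (1/1312) / (1/16) = 1/82.

1/82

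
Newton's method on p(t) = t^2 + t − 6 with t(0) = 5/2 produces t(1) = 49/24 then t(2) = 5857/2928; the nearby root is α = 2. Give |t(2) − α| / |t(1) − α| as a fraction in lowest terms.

t(1) − α = 49/24 − 2 = 1/24, so |t(1) − α| = 1/24.
t(2) − α = 5857/2928 − 2 = 1/2928, so |t(2) − α| = 1/2928.
Ratio = (1/2928) / (1/24) = 1/122.

1/122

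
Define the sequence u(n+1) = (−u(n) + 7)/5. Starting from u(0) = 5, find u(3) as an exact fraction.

142/125

u(1) = (−5 + 7)/5 = 2/5.
u(2) = (−(2/5) + 7)/5 = 33/25.
u(3) = (−(33/25) + 7)/5 = 142/125.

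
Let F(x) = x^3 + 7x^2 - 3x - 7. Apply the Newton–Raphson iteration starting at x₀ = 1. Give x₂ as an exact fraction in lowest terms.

F'(x) = 3x^2 + 14x - 3.
F(1) = -2, F'(1) = 14, so x₁ = 1 - (-2)/14 = 8/7.
F(8/7) = 71/343, F'(8/7) = 829/49, so x₂ = (8/7) - (71/343)/(829/49) = 6561/5803.

6561/5803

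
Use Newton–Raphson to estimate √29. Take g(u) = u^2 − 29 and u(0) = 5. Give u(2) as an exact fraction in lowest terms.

g'(u) = 2u.
g(5) = −4, g'(5) = 10, so u(1) = 5 − (−4)/10 = 27/5.
g(27/5) = 4/25, g'(27/5) = 54/5, so u(2) = (27/5) − (4/25)/(54/5) = 727/135.

727/135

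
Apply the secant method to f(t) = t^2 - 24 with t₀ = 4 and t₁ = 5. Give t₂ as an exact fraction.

44/9

f(4) = -8, f(5) = 1. t₂ = 5 - 1·(5 - 4)/(1 - (-8)) = 44/9.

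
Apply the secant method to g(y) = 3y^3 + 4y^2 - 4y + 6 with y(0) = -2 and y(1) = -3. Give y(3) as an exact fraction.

g(-2) = 6, g(-3) = -27. y(2) = (-3) - (-27)·((-3) - (-2))/((-27) - 6) = -24/11.
g(-3) = -27, g(-24/11) = 3474/1331. y(3) = (-24/11) - (3474/1331)·((-24/11) - (-3))/((3474/1331) - (-27)) = -9870/4379.

-9870/4379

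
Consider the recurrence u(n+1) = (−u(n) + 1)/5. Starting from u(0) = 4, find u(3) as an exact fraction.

17/125

u(1) = (−4 + 1)/5 = −3/5.
u(2) = (−(−3/5) + 1)/5 = 8/25.
u(3) = (−(8/25) + 1)/5 = 17/125.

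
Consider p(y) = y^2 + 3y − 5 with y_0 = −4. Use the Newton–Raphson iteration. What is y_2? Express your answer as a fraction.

p'(y) = 2y + 3.
p(−4) = −1, p'(−4) = −5, so y_1 = (−4) − (−1)/(−5) = −21/5.
p(−21/5) = 1/25, p'(−21/5) = −27/5, so y_2 = (−21/5) − (1/25)/(−27/5) = −566/135.

−566/135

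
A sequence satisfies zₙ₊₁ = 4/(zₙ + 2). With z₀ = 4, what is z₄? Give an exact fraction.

z₁ = 4/(4 + 2) = 2/3.
z₂ = 4/(2/3 + 2) = 3/2.
z₃ = 4/(3/2 + 2) = 8/7.
z₄ = 4/(8/7 + 2) = 14/11.

14/11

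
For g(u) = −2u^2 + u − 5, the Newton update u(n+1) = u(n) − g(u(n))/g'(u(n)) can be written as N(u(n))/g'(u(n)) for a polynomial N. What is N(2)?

−3

g'(u) = −4u + 1.
N(u) = u·g'(u) − g(u) = u·(−4u + 1) − (−2u^2 + u − 5) = −2u^2 + 5.
N(2) = −3.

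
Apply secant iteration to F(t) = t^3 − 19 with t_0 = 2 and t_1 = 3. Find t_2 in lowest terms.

F(2) = −11, F(3) = 8. t_2 = 3 − 8·(3 − 2)/(8 − (−11)) = 49/19.

49/19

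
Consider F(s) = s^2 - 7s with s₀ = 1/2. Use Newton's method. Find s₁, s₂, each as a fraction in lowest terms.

F'(s) = 2s - 7.
F(1/2) = -13/4, F'(1/2) = -6, so s₁ = (1/2) - (-13/4)/(-6) = -1/24.
F(-1/24) = 169/576, F'(-1/24) = -85/12, so s₂ = (-1/24) - (169/576)/(-85/12) = -1/4080.

s₁ = -1/24, s₂ = -1/4080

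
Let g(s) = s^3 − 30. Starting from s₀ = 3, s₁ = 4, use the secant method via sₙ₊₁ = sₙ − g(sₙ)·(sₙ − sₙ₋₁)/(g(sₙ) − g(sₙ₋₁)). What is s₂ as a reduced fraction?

114/37

g(3) = −3, g(4) = 34. s₂ = 4 − 34·(4 − 3)/(34 − (−3)) = 114/37.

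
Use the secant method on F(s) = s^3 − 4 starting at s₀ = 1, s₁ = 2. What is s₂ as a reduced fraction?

10/7

F(1) = −3, F(2) = 4. s₂ = 2 − 4·(2 − 1)/(4 − (−3)) = 10/7.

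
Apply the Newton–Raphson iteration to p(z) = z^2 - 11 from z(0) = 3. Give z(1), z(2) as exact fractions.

p'(z) = 2z.
p(3) = -2, p'(3) = 6, so z(1) = 3 - (-2)/6 = 10/3.
p(10/3) = 1/9, p'(10/3) = 20/3, so z(2) = (10/3) - (1/9)/(20/3) = 199/60.

z(1) = 10/3, z(2) = 199/60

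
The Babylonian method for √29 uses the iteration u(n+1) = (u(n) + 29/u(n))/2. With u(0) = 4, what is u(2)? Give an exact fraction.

3881/720

u(1) = (4 + 29/4)/2 = 45/8.
u(2) = (45/8 + 29/(45/8))/2 = 3881/720.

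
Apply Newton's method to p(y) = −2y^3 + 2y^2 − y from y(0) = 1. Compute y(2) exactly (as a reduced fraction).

8/27

p'(y) = −6y^2 + 4y − 1.
p(1) = −1, p'(1) = −3, so y(1) = 1 − (−1)/(−3) = 2/3.
p(2/3) = −10/27, p'(2/3) = −1, so y(2) = (2/3) − (−10/27)/(−1) = 8/27.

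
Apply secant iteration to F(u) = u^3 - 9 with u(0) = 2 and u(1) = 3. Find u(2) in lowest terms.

39/19

F(2) = -1, F(3) = 18. u(2) = 3 - 18·(3 - 2)/(18 - (-1)) = 39/19.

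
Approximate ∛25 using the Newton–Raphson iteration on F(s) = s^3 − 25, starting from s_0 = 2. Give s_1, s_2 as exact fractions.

s_1 = 41/12, s_2 = 90521/30258

F'(s) = 3s^2.
F(2) = −17, F'(2) = 12, so s_1 = 2 − (−17)/12 = 41/12.
F(41/12) = 25721/1728, F'(41/12) = 1681/48, so s_2 = (41/12) − (25721/1728)/(1681/48) = 90521/30258.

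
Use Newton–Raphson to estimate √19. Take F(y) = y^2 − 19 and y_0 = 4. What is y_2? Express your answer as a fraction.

F'(y) = 2y.
F(4) = −3, F'(4) = 8, so y_1 = 4 − (−3)/8 = 35/8.
F(35/8) = 9/64, F'(35/8) = 35/4, so y_2 = (35/8) − (9/64)/(35/4) = 2441/560.

2441/560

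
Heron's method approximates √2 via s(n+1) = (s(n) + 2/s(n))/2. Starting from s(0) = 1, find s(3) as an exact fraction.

s(1) = (1 + 2/1)/2 = 3/2.
s(2) = (3/2 + 2/(3/2))/2 = 17/12.
s(3) = (17/12 + 2/(17/12))/2 = 577/408.

577/408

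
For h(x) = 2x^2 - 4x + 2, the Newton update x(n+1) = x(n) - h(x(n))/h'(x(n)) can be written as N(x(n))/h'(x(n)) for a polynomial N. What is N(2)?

6

h'(x) = 4x - 4.
N(x) = x·h'(x) - h(x) = x·(4x - 4) - (2x^2 - 4x + 2) = 2x^2 - 2.
N(2) = 6.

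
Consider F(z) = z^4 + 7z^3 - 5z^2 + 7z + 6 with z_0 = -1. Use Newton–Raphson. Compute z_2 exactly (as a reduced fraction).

-474413/884459

F'(z) = 4z^3 + 21z^2 - 10z + 7.
F(-1) = -12, F'(-1) = 34, so z_1 = (-1) - (-12)/34 = -11/17.
F(-11/17) = -195768/83521, F'(-11/17) = 104054/4913, so z_2 = (-11/17) - (-195768/83521)/(104054/4913) = -474413/884459.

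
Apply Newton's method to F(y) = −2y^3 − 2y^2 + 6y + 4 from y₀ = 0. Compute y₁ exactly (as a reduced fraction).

−2/3

F'(y) = −6y^2 − 4y + 6.
F(0) = 4, F'(0) = 6, so y₁ = 0 − 4/6 = −2/3.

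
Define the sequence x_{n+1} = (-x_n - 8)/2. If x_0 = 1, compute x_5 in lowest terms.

x_1 = (-1 - 8)/2 = -9/2.
x_2 = (-(-9/2) - 8)/2 = -7/4.
x_3 = (-(-7/4) - 8)/2 = -25/8.
x_4 = (-(-25/8) - 8)/2 = -39/16.
x_5 = (-(-39/16) - 8)/2 = -89/32.

-89/32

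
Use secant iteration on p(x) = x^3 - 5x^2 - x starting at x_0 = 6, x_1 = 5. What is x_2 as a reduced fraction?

36/7

p(6) = 30, p(5) = -5. x_2 = 5 - (-5)·(5 - 6)/((-5) - 30) = 36/7.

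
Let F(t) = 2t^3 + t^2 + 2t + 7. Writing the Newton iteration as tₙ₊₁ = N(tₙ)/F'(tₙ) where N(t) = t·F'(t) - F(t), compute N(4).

F'(t) = 6t^2 + 2t + 2.
N(t) = t·F'(t) - F(t) = t·(6t^2 + 2t + 2) - (2t^3 + t^2 + 2t + 7) = 4t^3 + t^2 - 7.
N(4) = 265.

265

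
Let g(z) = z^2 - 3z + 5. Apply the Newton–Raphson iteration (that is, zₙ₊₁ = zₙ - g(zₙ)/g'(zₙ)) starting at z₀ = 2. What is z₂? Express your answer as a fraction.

4/5

g'(z) = 2z - 3.
g(2) = 3, g'(2) = 1, so z₁ = 2 - 3/1 = -1.
g(-1) = 9, g'(-1) = -5, so z₂ = (-1) - 9/(-5) = 4/5.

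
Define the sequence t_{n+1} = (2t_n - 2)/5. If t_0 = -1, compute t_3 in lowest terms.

-86/125

t_1 = (2·(-1) - 2)/5 = -4/5.
t_2 = (2·(-4/5) - 2)/5 = -18/25.
t_3 = (2·(-18/25) - 2)/5 = -86/125.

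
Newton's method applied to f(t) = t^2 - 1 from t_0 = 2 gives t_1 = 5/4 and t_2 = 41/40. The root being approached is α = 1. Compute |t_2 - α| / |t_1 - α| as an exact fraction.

1/10

t_1 - α = 5/4 - 1 = 1/4, so |t_1 - α| = 1/4.
t_2 - α = 41/40 - 1 = 1/40, so |t_2 - α| = 1/40.
Ratio = (1/40) / (1/4) = 1/10.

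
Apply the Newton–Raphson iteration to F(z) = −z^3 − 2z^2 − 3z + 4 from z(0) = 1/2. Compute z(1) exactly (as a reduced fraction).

F'(z) = −3z^2 − 4z − 3.
F(1/2) = 15/8, F'(1/2) = −23/4, so z(1) = (1/2) − (15/8)/(−23/4) = 19/23.

19/23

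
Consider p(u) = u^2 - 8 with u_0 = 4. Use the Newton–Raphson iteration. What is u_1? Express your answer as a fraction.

p'(u) = 2u.
p(4) = 8, p'(4) = 8, so u_1 = 4 - 8/8 = 3.

3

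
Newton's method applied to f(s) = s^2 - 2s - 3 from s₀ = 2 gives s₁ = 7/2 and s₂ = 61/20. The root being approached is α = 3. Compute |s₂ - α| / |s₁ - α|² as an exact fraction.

1/5

s₁ - α = 7/2 - 3 = 1/2, so |s₁ - α| = 1/2.
s₂ - α = 61/20 - 3 = 1/20, so |s₂ - α| = 1/20.
|s₁ - α|² = 1/4.
Ratio = (1/20) / (1/4) = 1/5.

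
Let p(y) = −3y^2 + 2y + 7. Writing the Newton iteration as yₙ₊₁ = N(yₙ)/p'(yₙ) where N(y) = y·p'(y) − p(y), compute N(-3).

−34

p'(y) = −6y + 2.
N(y) = y·p'(y) − p(y) = y·(−6y + 2) − (−3y^2 + 2y + 7) = −3y^2 − 7.
N(-3) = −34.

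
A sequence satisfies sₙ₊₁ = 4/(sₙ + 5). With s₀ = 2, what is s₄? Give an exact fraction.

s₁ = 4/(2 + 5) = 4/7.
s₂ = 4/(4/7 + 5) = 28/39.
s₃ = 4/(28/39 + 5) = 156/223.
s₄ = 4/(156/223 + 5) = 892/1271.

892/1271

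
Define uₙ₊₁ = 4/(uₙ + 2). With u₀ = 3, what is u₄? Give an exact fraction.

24/19

u₁ = 4/(3 + 2) = 4/5.
u₂ = 4/(4/5 + 2) = 10/7.
u₃ = 4/(10/7 + 2) = 7/6.
u₄ = 4/(7/6 + 2) = 24/19.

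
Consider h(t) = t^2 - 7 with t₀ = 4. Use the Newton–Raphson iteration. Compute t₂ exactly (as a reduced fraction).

h'(t) = 2t.
h(4) = 9, h'(4) = 8, so t₁ = 4 - 9/8 = 23/8.
h(23/8) = 81/64, h'(23/8) = 23/4, so t₂ = (23/8) - (81/64)/(23/4) = 977/368.

977/368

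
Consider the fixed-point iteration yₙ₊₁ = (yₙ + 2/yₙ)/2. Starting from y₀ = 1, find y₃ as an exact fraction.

577/408

y₁ = (1 + 2/1)/2 = 3/2.
y₂ = (3/2 + 2/(3/2))/2 = 17/12.
y₃ = (17/12 + 2/(17/12))/2 = 577/408.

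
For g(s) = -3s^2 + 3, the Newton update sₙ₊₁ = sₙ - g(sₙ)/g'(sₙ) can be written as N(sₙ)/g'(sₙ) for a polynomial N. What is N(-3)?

g'(s) = -6s.
N(s) = s·g'(s) - g(s) = s·(-6s) - (-3s^2 + 3) = -3s^2 - 3.
N(-3) = -30.

-30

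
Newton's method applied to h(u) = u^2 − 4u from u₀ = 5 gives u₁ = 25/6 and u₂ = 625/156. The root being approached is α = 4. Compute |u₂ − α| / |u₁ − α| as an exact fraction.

1/26

u₁ − α = 25/6 − 4 = 1/6, so |u₁ − α| = 1/6.
u₂ − α = 625/156 − 4 = 1/156, so |u₂ − α| = 1/156.
Ratio = (1/156) / (1/6) = 1/26.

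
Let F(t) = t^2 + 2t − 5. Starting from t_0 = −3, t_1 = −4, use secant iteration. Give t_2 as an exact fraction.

−17/5

F(−3) = −2, F(−4) = 3. t_2 = (−4) − 3·((−4) − (−3))/(3 − (−2)) = −17/5.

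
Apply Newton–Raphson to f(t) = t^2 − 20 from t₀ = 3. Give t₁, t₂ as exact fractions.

t₁ = 29/6, t₂ = 1561/348

f'(t) = 2t.
f(3) = −11, f'(3) = 6, so t₁ = 3 − (−11)/6 = 29/6.
f(29/6) = 121/36, f'(29/6) = 29/3, so t₂ = (29/6) − (121/36)/(29/3) = 1561/348.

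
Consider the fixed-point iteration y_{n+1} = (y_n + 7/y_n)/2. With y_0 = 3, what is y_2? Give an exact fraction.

127/48

y_1 = (3 + 7/3)/2 = 8/3.
y_2 = (8/3 + 7/(8/3))/2 = 127/48.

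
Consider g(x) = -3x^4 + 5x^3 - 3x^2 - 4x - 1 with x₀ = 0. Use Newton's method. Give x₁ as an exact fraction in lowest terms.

-1/4

g'(x) = -12x^3 + 15x^2 - 6x - 4.
g(0) = -1, g'(0) = -4, so x₁ = 0 - (-1)/(-4) = -1/4.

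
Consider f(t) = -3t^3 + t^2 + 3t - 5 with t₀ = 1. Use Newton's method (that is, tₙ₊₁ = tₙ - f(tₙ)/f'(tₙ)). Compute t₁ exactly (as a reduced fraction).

f'(t) = -9t^2 + 2t + 3.
f(1) = -4, f'(1) = -4, so t₁ = 1 - (-4)/(-4) = 0.

0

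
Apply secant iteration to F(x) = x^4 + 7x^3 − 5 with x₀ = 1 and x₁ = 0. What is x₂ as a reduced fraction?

5/8

F(1) = 3, F(0) = −5. x₂ = 0 − (−5)·(0 − 1)/((−5) − 3) = 5/8.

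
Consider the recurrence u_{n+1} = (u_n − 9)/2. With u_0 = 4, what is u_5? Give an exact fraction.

−275/32

u_1 = (4 − 9)/2 = −5/2.
u_2 = ((−5/2) − 9)/2 = −23/4.
u_3 = ((−23/4) − 9)/2 = −59/8.
u_4 = ((−59/8) − 9)/2 = −131/16.
u_5 = ((−131/16) − 9)/2 = −275/32.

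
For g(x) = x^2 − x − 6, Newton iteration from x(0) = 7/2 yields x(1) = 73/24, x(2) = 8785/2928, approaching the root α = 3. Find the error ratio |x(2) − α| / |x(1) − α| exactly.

1/122

x(1) − α = 73/24 − 3 = 1/24, so |x(1) − α| = 1/24.
x(2) − α = 8785/2928 − 3 = 1/2928, so |x(2) − α| = 1/2928.
Ratio = (1/2928) / (1/24) = 1/122.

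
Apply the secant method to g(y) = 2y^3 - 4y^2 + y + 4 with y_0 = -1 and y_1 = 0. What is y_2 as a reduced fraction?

-4/7

g(-1) = -3, g(0) = 4. y_2 = 0 - 4·(0 - (-1))/(4 - (-3)) = -4/7.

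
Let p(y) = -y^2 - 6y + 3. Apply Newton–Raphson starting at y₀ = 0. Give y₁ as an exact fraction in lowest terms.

1/2

p'(y) = -2y - 6.
p(0) = 3, p'(0) = -6, so y₁ = 0 - 3/(-6) = 1/2.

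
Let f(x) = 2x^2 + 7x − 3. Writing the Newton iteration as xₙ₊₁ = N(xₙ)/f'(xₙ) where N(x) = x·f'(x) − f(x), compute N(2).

f'(x) = 4x + 7.
N(x) = x·f'(x) − f(x) = x·(4x + 7) − (2x^2 + 7x − 3) = 2x^2 + 3.
N(2) = 11.

11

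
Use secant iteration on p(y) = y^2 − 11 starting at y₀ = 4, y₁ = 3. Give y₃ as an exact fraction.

p(4) = 5, p(3) = −2. y₂ = 3 − (−2)·(3 − 4)/((−2) − 5) = 23/7.
p(3) = −2, p(23/7) = −10/49. y₃ = (23/7) − (−10/49)·((23/7) − 3)/((−10/49) − (−2)) = 73/22.

73/22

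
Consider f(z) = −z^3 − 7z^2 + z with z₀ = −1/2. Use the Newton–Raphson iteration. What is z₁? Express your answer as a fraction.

f'(z) = −3z^2 − 14z + 1.
f(−1/2) = −17/8, f'(−1/2) = 29/4, so z₁ = (−1/2) − (−17/8)/(29/4) = −6/29.

−6/29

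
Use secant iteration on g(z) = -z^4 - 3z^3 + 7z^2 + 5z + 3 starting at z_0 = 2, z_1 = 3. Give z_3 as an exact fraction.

91926759/45529189

g(2) = 1, g(3) = -81. z_2 = 3 - (-81)·(3 - 2)/((-81) - 1) = 165/82.
g(3) = -81, g(165/82) = 25678053/45212176. z_3 = (165/82) - (25678053/45212176)·((165/82) - 3)/((25678053/45212176) - (-81)) = 91926759/45529189.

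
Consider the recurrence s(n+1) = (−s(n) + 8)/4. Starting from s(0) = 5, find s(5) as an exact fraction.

1635/1024

s(1) = (−5 + 8)/4 = 3/4.
s(2) = (−(3/4) + 8)/4 = 29/16.
s(3) = (−(29/16) + 8)/4 = 99/64.
s(4) = (−(99/64) + 8)/4 = 413/256.
s(5) = (−(413/256) + 8)/4 = 1635/1024.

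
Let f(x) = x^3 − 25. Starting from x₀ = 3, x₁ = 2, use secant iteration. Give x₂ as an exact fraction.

f(3) = 2, f(2) = −17. x₂ = 2 − (−17)·(2 − 3)/((−17) − 2) = 55/19.

55/19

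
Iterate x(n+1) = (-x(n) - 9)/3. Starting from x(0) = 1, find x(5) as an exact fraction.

-550/243

x(1) = (-1 - 9)/3 = -10/3.
x(2) = (-(-10/3) - 9)/3 = -17/9.
x(3) = (-(-17/9) - 9)/3 = -64/27.
x(4) = (-(-64/27) - 9)/3 = -179/81.
x(5) = (-(-179/81) - 9)/3 = -550/243.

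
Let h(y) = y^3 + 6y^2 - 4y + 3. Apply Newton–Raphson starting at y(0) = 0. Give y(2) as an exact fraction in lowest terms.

39/214

h'(y) = 3y^2 + 12y - 4.
h(0) = 3, h'(0) = -4, so y(1) = 0 - 3/(-4) = 3/4.
h(3/4) = 243/64, h'(3/4) = 107/16, so y(2) = (3/4) - (243/64)/(107/16) = 39/214.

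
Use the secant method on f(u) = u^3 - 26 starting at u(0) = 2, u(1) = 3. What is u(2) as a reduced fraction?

f(2) = -18, f(3) = 1. u(2) = 3 - 1·(3 - 2)/(1 - (-18)) = 56/19.

56/19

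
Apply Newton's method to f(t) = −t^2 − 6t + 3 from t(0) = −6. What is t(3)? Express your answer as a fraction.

f'(t) = −2t − 6.
f(−6) = 3, f'(−6) = 6, so t(1) = (−6) − 3/6 = −13/2.
f(−13/2) = −1/4, f'(−13/2) = 7, so t(2) = (−13/2) − (−1/4)/7 = −181/28.
f(−181/28) = −1/784, f'(−181/28) = 97/14, so t(3) = (−181/28) − (−1/784)/(97/14) = −35113/5432.

−35113/5432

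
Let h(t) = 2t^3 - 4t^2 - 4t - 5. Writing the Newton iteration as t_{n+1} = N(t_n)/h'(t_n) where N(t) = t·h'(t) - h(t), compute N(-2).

-43

h'(t) = 6t^2 - 8t - 4.
N(t) = t·h'(t) - h(t) = t·(6t^2 - 8t - 4) - (2t^3 - 4t^2 - 4t - 5) = 4t^3 - 4t^2 + 5.
N(-2) = -43.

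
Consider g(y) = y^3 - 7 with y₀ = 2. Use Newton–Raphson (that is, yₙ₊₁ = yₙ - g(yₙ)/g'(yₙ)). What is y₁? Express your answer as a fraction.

23/12

g'(y) = 3y^2.
g(2) = 1, g'(2) = 12, so y₁ = 2 - 1/12 = 23/12.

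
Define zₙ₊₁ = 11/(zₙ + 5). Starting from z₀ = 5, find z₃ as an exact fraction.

671/415

z₁ = 11/(5 + 5) = 11/10.
z₂ = 11/(11/10 + 5) = 110/61.
z₃ = 11/(110/61 + 5) = 671/415.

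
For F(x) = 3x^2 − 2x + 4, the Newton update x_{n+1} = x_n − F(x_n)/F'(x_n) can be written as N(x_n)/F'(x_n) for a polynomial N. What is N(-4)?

F'(x) = 6x − 2.
N(x) = x·F'(x) − F(x) = x·(6x − 2) − (3x^2 − 2x + 4) = 3x^2 − 4.
N(-4) = 44.

44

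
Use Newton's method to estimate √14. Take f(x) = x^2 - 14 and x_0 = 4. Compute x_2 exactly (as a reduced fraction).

f'(x) = 2x.
f(4) = 2, f'(4) = 8, so x_1 = 4 - 2/8 = 15/4.
f(15/4) = 1/16, f'(15/4) = 15/2, so x_2 = (15/4) - (1/16)/(15/2) = 449/120.

449/120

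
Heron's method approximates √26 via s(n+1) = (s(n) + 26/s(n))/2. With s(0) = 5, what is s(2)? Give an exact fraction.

s(1) = (5 + 26/5)/2 = 51/10.
s(2) = (51/10 + 26/(51/10))/2 = 5201/1020.

5201/1020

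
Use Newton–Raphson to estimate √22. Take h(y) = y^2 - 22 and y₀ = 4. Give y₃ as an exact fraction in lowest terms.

1016657/216752

h'(y) = 2y.
h(4) = -6, h'(4) = 8, so y₁ = 4 - (-6)/8 = 19/4.
h(19/4) = 9/16, h'(19/4) = 19/2, so y₂ = (19/4) - (9/16)/(19/2) = 713/152.
h(713/152) = 81/23104, h'(713/152) = 713/76, so y₃ = (713/152) - (81/23104)/(713/76) = 1016657/216752.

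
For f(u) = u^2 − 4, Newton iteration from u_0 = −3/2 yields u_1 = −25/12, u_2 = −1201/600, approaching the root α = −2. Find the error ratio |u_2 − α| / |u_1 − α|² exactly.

6/25

u_1 − α = −25/12 − (−2) = −25/12 + 2 = −1/12, so |u_1 − α| = 1/12.
u_2 − α = −1201/600 − (−2) = −1201/600 + 2 = −1/600, so |u_2 − α| = 1/600.
|u_1 − α|² = 1/144.
Ratio = (1/600) / (1/144) = 6/25.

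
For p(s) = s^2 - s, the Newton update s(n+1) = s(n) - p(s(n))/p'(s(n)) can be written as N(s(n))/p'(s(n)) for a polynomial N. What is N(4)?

16

p'(s) = 2s - 1.
N(s) = s·p'(s) - p(s) = s·(2s - 1) - (s^2 - s) = s^2.
N(4) = 16.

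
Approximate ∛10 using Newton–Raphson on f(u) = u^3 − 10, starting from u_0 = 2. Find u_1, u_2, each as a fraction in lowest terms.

u_1 = 13/6, u_2 = 3277/1521

f'(u) = 3u^2.
f(2) = −2, f'(2) = 12, so u_1 = 2 − (−2)/12 = 13/6.
f(13/6) = 37/216, f'(13/6) = 169/12, so u_2 = (13/6) − (37/216)/(169/12) = 3277/1521.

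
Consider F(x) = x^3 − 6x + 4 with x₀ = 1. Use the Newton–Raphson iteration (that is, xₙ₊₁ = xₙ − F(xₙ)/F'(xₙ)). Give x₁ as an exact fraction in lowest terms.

F'(x) = 3x^2 − 6.
F(1) = −1, F'(1) = −3, so x₁ = 1 − (−1)/(−3) = 2/3.

2/3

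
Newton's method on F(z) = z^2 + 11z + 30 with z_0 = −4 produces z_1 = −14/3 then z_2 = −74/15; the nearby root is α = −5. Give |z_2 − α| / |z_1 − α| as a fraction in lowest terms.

1/5

z_1 − α = −14/3 − (−5) = −14/3 + 5 = 1/3, so |z_1 − α| = 1/3.
z_2 − α = −74/15 − (−5) = −74/15 + 5 = 1/15, so |z_2 − α| = 1/15.
Ratio = (1/15) / (1/3) = 1/5.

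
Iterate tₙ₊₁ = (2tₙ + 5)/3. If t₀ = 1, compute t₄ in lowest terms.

341/81

t₁ = (2·1 + 5)/3 = 7/3.
t₂ = (2·(7/3) + 5)/3 = 29/9.
t₃ = (2·(29/9) + 5)/3 = 103/27.
t₄ = (2·(103/27) + 5)/3 = 341/81.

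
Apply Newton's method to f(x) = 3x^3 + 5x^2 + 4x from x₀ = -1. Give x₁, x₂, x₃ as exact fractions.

x₁ = -1/3, x₂ = 1/5, x₃ = 31/795

f'(x) = 9x^2 + 10x + 4.
f(-1) = -2, f'(-1) = 3, so x₁ = (-1) - (-2)/3 = -1/3.
f(-1/3) = -8/9, f'(-1/3) = 5/3, so x₂ = (-1/3) - (-8/9)/(5/3) = 1/5.
f(1/5) = 128/125, f'(1/5) = 159/25, so x₃ = (1/5) - (128/125)/(159/25) = 31/795.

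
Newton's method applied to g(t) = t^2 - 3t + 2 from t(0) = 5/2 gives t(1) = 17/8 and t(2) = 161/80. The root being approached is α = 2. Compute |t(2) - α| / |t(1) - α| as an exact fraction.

1/10

t(1) - α = 17/8 - 2 = 1/8, so |t(1) - α| = 1/8.
t(2) - α = 161/80 - 2 = 1/80, so |t(2) - α| = 1/80.
Ratio = (1/80) / (1/8) = 1/10.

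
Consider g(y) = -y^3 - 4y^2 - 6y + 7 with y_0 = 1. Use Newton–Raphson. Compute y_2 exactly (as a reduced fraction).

50277/68153

g'(y) = -3y^2 - 8y - 6.
g(1) = -4, g'(1) = -17, so y_1 = 1 - (-4)/(-17) = 13/17.
g(13/17) = -1840/4913, g'(13/17) = -4009/289, so y_2 = (13/17) - (-1840/4913)/(-4009/289) = 50277/68153.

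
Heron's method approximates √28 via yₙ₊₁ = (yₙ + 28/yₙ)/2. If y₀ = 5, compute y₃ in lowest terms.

62921681/11891080

y₁ = (5 + 28/5)/2 = 53/10.
y₂ = (53/10 + 28/(53/10))/2 = 5609/1060.
y₃ = (5609/1060 + 28/(5609/1060))/2 = 62921681/11891080.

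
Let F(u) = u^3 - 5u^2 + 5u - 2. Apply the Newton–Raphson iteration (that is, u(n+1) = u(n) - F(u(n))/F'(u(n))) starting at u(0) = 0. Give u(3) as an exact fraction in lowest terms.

F'(u) = 3u^2 - 10u + 5.
F(0) = -2, F'(0) = 5, so u(1) = 0 - (-2)/5 = 2/5.
F(2/5) = -92/125, F'(2/5) = 37/25, so u(2) = (2/5) - (-92/125)/(37/25) = 166/185.
F(166/185) = -5171504/6331625, F'(166/185) = -53307/34225, so u(3) = (166/185) - (-5171504/6331625)/(-53307/34225) = 3677458/9861795.

3677458/9861795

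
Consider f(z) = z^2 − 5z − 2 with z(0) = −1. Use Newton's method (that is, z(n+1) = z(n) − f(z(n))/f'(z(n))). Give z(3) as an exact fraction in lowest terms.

f'(z) = 2z − 5.
f(−1) = 4, f'(−1) = −7, so z(1) = (−1) − 4/(−7) = −3/7.
f(−3/7) = 16/49, f'(−3/7) = −41/7, so z(2) = (−3/7) − (16/49)/(−41/7) = −107/287.
f(−107/287) = 256/82369, f'(−107/287) = −1649/287, so z(3) = (−107/287) − (256/82369)/(−1649/287) = −176187/473263.

−176187/473263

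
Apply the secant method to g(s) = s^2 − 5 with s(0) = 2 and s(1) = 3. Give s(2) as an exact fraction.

g(2) = −1, g(3) = 4. s(2) = 3 − 4·(3 − 2)/(4 − (−1)) = 11/5.

11/5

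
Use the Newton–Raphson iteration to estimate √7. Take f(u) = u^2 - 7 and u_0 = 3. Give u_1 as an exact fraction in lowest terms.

8/3

f'(u) = 2u.
f(3) = 2, f'(3) = 6, so u_1 = 3 - 2/6 = 8/3.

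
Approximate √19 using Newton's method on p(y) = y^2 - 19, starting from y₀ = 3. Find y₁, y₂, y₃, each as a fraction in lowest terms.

y₁ = 14/3, y₂ = 367/84, y₃ = 268753/61656

p'(y) = 2y.
p(3) = -10, p'(3) = 6, so y₁ = 3 - (-10)/6 = 14/3.
p(14/3) = 25/9, p'(14/3) = 28/3, so y₂ = (14/3) - (25/9)/(28/3) = 367/84.
p(367/84) = 625/7056, p'(367/84) = 367/42, so y₃ = (367/84) - (625/7056)/(367/42) = 268753/61656.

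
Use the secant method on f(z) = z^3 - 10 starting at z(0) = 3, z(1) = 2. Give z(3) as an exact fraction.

4925/2282

f(3) = 17, f(2) = -2. z(2) = 2 - (-2)·(2 - 3)/((-2) - 17) = 40/19.
f(2) = -2, f(40/19) = -4590/6859. z(3) = (40/19) - (-4590/6859)·((40/19) - 2)/((-4590/6859) - (-2)) = 4925/2282.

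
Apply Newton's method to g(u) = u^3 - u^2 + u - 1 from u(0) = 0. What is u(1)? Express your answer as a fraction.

1

g'(u) = 3u^2 - 2u + 1.
g(0) = -1, g'(0) = 1, so u(1) = 0 - (-1)/1 = 1.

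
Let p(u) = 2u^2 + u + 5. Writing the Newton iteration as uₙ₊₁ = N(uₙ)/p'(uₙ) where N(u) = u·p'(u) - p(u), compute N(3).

p'(u) = 4u + 1.
N(u) = u·p'(u) - p(u) = u·(4u + 1) - (2u^2 + u + 5) = 2u^2 - 5.
N(3) = 13.

13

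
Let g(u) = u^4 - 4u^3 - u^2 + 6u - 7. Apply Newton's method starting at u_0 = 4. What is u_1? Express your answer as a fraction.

247/62

g'(u) = 4u^3 - 12u^2 - 2u + 6.
g(4) = 1, g'(4) = 62, so u_1 = 4 - 1/62 = 247/62.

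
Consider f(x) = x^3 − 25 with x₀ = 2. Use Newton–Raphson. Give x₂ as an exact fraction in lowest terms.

90521/30258

f'(x) = 3x^2.
f(2) = −17, f'(2) = 12, so x₁ = 2 − (−17)/12 = 41/12.
f(41/12) = 25721/1728, f'(41/12) = 1681/48, so x₂ = (41/12) − (25721/1728)/(1681/48) = 90521/30258.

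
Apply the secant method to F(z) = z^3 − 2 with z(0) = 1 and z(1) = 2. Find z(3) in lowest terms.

F(1) = −1, F(2) = 6. z(2) = 2 − 6·(2 − 1)/(6 − (−1)) = 8/7.
F(2) = 6, F(8/7) = −174/343. z(3) = (8/7) − (−174/343)·((8/7) − 2)/((−174/343) − 6) = 75/62.

75/62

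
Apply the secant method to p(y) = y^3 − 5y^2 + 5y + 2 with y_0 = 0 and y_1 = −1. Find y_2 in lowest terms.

−2/11

p(0) = 2, p(−1) = −9. y_2 = (−1) − (−9)·((−1) − 0)/((−9) − 2) = −2/11.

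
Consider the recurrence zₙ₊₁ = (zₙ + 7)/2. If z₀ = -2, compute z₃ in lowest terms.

47/8

z₁ = ((-2) + 7)/2 = 5/2.
z₂ = ((5/2) + 7)/2 = 19/4.
z₃ = ((19/4) + 7)/2 = 47/8.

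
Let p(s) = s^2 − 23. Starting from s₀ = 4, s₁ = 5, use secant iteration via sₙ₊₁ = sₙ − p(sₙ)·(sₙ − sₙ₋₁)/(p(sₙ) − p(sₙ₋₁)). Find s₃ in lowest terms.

p(4) = −7, p(5) = 2. s₂ = 5 − 2·(5 − 4)/(2 − (−7)) = 43/9.
p(5) = 2, p(43/9) = −14/81. s₃ = (43/9) − (−14/81)·((43/9) − 5)/((−14/81) − 2) = 211/44.

211/44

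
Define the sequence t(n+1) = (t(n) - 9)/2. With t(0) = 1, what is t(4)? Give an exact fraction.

t(1) = (1 - 9)/2 = -4.
t(2) = ((-4) - 9)/2 = -13/2.
t(3) = ((-13/2) - 9)/2 = -31/4.
t(4) = ((-31/4) - 9)/2 = -67/8.

-67/8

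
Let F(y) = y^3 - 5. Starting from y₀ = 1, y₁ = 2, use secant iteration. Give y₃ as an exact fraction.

265/157

F(1) = -4, F(2) = 3. y₂ = 2 - 3·(2 - 1)/(3 - (-4)) = 11/7.
F(2) = 3, F(11/7) = -384/343. y₃ = (11/7) - (-384/343)·((11/7) - 2)/((-384/343) - 3) = 265/157.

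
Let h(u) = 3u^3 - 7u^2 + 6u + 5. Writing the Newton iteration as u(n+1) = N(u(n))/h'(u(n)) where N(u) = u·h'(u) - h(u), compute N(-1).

-18

h'(u) = 9u^2 - 14u + 6.
N(u) = u·h'(u) - h(u) = u·(9u^2 - 14u + 6) - (3u^3 - 7u^2 + 6u + 5) = 6u^3 - 7u^2 - 5.
N(-1) = -18.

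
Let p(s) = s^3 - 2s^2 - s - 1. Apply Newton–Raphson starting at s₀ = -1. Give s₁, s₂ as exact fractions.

s₁ = -1/2, s₂ = 1/7

p'(s) = 3s^2 - 4s - 1.
p(-1) = -3, p'(-1) = 6, so s₁ = (-1) - (-3)/6 = -1/2.
p(-1/2) = -9/8, p'(-1/2) = 7/4, so s₂ = (-1/2) - (-9/8)/(7/4) = 1/7.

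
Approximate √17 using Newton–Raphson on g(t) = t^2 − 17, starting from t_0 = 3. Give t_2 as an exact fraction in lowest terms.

161/39

g'(t) = 2t.
g(3) = −8, g'(3) = 6, so t_1 = 3 − (−8)/6 = 13/3.
g(13/3) = 16/9, g'(13/3) = 26/3, so t_2 = (13/3) − (16/9)/(26/3) = 161/39.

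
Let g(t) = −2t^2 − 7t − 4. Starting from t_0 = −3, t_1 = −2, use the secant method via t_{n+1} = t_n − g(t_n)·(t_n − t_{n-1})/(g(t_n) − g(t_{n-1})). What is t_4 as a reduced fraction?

g(−3) = −1, g(−2) = 2. t_2 = (−2) − 2·((−2) − (−3))/(2 − (−1)) = −8/3.
g(−2) = 2, g(−8/3) = 4/9. t_3 = (−8/3) − (4/9)·((−8/3) − (−2))/((4/9) − 2) = −20/7.
g(−8/3) = 4/9, g(−20/7) = −16/49. t_4 = (−20/7) − (−16/49)·((−20/7) − (−8/3))/((−16/49) − (4/9)) = −236/85.

−236/85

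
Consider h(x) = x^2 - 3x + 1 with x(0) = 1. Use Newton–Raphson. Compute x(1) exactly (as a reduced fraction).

0

h'(x) = 2x - 3.
h(1) = -1, h'(1) = -1, so x(1) = 1 - (-1)/(-1) = 0.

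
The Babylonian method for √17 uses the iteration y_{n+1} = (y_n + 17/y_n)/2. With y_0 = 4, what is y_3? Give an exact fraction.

y_1 = (4 + 17/4)/2 = 33/8.
y_2 = (33/8 + 17/(33/8))/2 = 2177/528.
y_3 = (2177/528 + 17/(2177/528))/2 = 9478657/2298912.

9478657/2298912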